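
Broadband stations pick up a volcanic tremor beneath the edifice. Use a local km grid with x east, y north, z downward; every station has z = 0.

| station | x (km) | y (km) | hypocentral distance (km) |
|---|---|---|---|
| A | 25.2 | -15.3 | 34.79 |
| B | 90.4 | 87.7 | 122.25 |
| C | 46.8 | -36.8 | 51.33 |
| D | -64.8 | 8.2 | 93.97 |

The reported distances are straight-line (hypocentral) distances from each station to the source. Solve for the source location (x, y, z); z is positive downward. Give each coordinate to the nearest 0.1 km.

x ≈ 21.5 km, y ≈ -7.5 km, depth ≈ 33.7 km

Each station gives a sphere (x−x_i)² + (y−y_i)² + z² = d_i² (stations at z=0).
Subtracting the A sphere from B and C: z² cancels, leaving linear equations in x and y:
130.4 x + 206.0 y = 1259.60
43.2 x − 43.0 y = 1250.93
Solving: x ≈ 21.498, y ≈ -7.494 km (keep extra digits for the depth step; rounded: 21.5, -7.5).
Then from the A sphere: z² = 34.79² − (x − 25.2)² − (y + 15.3)² with x = 21.498, y = -7.494, so z ≈ 33.700 ≈ 33.7 km.
Check against D (with the unrounded solution): distance 93.96 ≈ 93.97 km. ✓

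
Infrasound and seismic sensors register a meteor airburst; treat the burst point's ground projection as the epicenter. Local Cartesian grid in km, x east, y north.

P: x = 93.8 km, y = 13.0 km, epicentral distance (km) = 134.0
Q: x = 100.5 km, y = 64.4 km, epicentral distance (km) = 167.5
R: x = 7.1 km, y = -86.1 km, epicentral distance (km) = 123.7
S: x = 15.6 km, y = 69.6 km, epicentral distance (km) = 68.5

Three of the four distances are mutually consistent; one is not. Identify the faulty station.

Q

Solve using three stations at a time. Using P, R, S (subtract circle equations pairwise → linear system) gives (x, y) ≈ (-39.3, 28.6).
Distances from that point to each station vs reported:
  P: calculated 134.0 vs reported 134.0 → residual 0.0 km
  Q: calculated 144.3 vs reported 167.5 → residual 23.2 km
  R: calculated 123.7 vs reported 123.7 → residual 0.0 km
  S: calculated 68.5 vs reported 68.5 → residual 0.0 km
P, R, S are mutually consistent (residuals ≈ 0); Q is off by 23.2 km.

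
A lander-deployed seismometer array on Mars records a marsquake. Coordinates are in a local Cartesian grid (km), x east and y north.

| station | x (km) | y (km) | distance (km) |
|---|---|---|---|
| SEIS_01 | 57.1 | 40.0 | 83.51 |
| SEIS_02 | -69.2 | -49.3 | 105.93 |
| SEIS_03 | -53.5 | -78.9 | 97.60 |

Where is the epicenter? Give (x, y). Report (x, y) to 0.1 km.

Circle about each station: (x − 57.1)² + (y − 40.0)² = 83.51²; (x + 69.2)² + (y + 49.3)² = 105.93²; (x + 53.5)² + (y + 78.9)² = 97.60².
Subtracting the SEIS_01 equation from the SEIS_02 and SEIS_03 equations removes the quadratic terms:
-252.6 x − 178.6 y = -1888.52
-221.2 x − 237.8 y = 1675.21
Solving the 2×2 system: x ≈ 36.4, y ≈ -40.9 km.

(36.4, -40.9)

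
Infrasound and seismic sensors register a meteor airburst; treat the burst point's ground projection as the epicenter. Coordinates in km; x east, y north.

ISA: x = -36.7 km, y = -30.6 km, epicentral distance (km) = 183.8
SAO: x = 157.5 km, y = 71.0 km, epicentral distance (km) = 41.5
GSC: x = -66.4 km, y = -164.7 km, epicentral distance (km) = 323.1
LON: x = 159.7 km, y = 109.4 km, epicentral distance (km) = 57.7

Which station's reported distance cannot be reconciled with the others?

Solve using three stations at a time. Using ISA, SAO, LON (subtract circle equations pairwise → linear system) gives (x, y) ≈ (116.0, 71.7).
Distances from that point to each station vs reported:
  ISA: calculated 183.8 vs reported 183.8 → residual 0.0 km
  SAO: calculated 41.5 vs reported 41.5 → residual 0.0 km
  GSC: calculated 298.6 vs reported 323.1 → residual 24.5 km
  LON: calculated 57.7 vs reported 57.7 → residual 0.0 km
ISA, SAO, LON are mutually consistent (residuals ≈ 0); GSC is off by 24.5 km.

GSC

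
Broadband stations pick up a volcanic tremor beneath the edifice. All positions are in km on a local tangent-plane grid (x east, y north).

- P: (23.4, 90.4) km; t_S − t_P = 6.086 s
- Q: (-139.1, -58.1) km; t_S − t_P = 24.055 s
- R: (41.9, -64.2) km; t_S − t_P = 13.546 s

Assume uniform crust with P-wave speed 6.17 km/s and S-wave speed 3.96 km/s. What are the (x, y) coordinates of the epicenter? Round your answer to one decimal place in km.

Distance from S−P lag: d = Δt · v_P v_S / (v_P − v_S) = Δt · (6.17·3.96)/(6.17−3.96) ≈ 11.0557·Δt.
So d_P = 67.29, d_Q = 265.95, d_R = 149.76 km.
Circle about each station: (x − 23.4)² + (y − 90.4)² = 67.29²; (x + 139.1)² + (y + 58.1)² = 265.95²; (x − 41.9)² + (y + 64.2)² = 149.76².
Subtracting pairs of circle equations eliminates x²+y² and gives linear equations (the radical axes):
-325.0 x − 297.0 y = -52196.76
37.0 x − 309.2 y = -20742.58
Solving the 2×2 system: x ≈ 89.5, y ≈ 77.8 km.

89.5 km east, 77.8 km north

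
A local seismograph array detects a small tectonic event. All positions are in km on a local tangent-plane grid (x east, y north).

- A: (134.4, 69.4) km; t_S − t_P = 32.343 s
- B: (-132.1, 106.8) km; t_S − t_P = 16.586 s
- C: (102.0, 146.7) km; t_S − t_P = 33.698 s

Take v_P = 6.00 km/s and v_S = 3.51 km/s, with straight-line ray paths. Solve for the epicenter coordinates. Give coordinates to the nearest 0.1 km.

Distance from S−P lag: d = Δt · v_P v_S / (v_P − v_S) = Δt · (6.00·3.51)/(6.00−3.51) ≈ 8.4578·Δt.
So d_A = 273.55, d_B = 140.28, d_C = 285.01 km.
Circle about each station: (x − 134.4)² + (y − 69.4)² = 273.55²; (x + 132.1)² + (y − 106.8)² = 140.28²; (x − 102.0)² + (y − 146.7)² = 285.01².
Subtracting the A equation from the B and C equations removes the quadratic terms:
-533.0 x + 74.8 y = 61128.05
-64.8 x + 154.6 y = 2644.07
Solving the 2×2 system: x ≈ -119.3, y ≈ -32.9 km.
Check against A (with the unrounded x, y): √((x − 134.4)²+(y − 69.4)²) = 273.55 ≈ 273.55 km. ✓

-119.3 km east, -32.9 km north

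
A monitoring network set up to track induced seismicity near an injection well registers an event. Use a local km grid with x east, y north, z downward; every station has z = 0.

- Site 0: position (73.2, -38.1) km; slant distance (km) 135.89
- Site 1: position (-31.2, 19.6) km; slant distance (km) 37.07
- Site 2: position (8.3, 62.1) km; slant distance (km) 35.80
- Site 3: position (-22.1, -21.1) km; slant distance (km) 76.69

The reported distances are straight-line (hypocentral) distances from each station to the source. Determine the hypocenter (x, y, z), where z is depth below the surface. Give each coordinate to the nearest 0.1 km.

(-25.4, 54.9, 9.7)

Each station gives a sphere (x−x_i)² + (y−y_i)² + z² = d_i² (stations at z=0).
Subtracting the Site 0 sphere from Site 1 and Site 2: z² cancels, leaving linear equations in x and y:
-208.8 x + 115.4 y = 11639.66
-129.8 x + 200.4 y = 14299.90
Solving: x ≈ -25.401, y ≈ 54.905 km (keep extra digits for the depth step; rounded: -25.4, 54.9).
Then from the Site 0 sphere: z² = 135.89² − (x − 73.2)² − (y + 38.1)² with x = -25.401, y = 54.905, so z ≈ 9.696 ≈ 9.7 km.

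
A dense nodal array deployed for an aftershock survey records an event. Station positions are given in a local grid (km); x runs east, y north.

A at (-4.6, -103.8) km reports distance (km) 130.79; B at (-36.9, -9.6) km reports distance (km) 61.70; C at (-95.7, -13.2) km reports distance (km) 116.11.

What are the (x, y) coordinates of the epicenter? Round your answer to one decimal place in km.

Circle about each station: (x + 4.6)² + (y + 103.8)² = 130.79²; (x + 36.9)² + (y + 9.6)² = 61.70²; (x + 95.7)² + (y + 13.2)² = 116.11².
Subtracting pairs of circle equations eliminates x²+y² and gives linear equations (the radical axes):
-64.6 x + 188.4 y = 3957.30
-182.2 x + 181.2 y = 2161.62
Solving the 2×2 system: x ≈ 13.7, y ≈ 25.7 km.

13.7 km east, 25.7 km north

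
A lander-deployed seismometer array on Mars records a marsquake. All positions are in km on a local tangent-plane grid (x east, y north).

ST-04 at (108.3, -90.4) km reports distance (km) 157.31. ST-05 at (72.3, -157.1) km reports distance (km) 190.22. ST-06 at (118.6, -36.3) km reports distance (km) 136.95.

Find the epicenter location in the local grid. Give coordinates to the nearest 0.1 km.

Circle about each station: (x − 108.3)² + (y + 90.4)² = 157.31²; (x − 72.3)² + (y + 157.1)² = 190.22²; (x − 118.6)² + (y + 36.3)² = 136.95².
Subtracting pairs of circle equations eliminates x²+y² and gives linear equations (the radical axes):
-72.0 x − 133.4 y = -1430.56
20.6 x + 108.2 y = 1473.73
Solving the 2×2 system: x ≈ -8.3, y ≈ 15.2 km.

x ≈ -8.3 km, y ≈ 15.2 km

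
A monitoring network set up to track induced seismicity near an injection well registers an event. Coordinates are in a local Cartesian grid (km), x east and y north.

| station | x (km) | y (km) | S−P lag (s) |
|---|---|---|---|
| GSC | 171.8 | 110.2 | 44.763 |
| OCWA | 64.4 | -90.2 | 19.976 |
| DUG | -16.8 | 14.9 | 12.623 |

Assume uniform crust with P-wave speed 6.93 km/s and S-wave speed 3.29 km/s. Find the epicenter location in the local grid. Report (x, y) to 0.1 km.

(-55.4, -54.1)

Distance from S−P lag: d = Δt · v_P v_S / (v_P − v_S) = Δt · (6.93·3.29)/(6.93−3.29) ≈ 6.2637·Δt.
So d_GSC = 280.38, d_OCWA = 125.12, d_DUG = 79.07 km.
Circle about each station: (x − 171.8)² + (y − 110.2)² = 280.38²; (x − 64.4)² + (y + 90.2)² = 125.12²; (x + 16.8)² + (y − 14.9)² = 79.07².
Subtracting the GSC equation from the OCWA and DUG equations removes the quadratic terms:
-214.8 x − 400.8 y = 33582.05
-377.2 x − 190.6 y = 31205.85
Solving the 2×2 system: x ≈ -55.4, y ≈ -54.1 km.
Check against GSC (with the unrounded x, y): √((x − 171.8)²+(y − 110.2)²) = 280.38 ≈ 280.38 km. ✓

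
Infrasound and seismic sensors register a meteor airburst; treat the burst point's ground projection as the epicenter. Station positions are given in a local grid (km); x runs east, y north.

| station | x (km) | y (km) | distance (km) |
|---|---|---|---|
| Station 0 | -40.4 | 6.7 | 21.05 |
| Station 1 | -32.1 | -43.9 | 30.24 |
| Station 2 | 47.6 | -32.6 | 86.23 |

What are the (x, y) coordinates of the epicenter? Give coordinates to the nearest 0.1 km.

x ≈ -36.6 km, y ≈ -14.0 km

Circle about each station: (x + 40.4)² + (y − 6.7)² = 21.05²; (x + 32.1)² + (y + 43.9)² = 30.24²; (x − 47.6)² + (y + 32.6)² = 86.23².
Subtracting the Station 0 equation from the Station 1 and Station 2 equations removes the quadratic terms:
16.6 x − 101.2 y = 809.21
176.0 x − 78.6 y = -5341.04
Solving the 2×2 system: x ≈ -36.6, y ≈ -14.0 km.
Check against Station 0 (with the unrounded x, y): √((x + 40.4)²+(y − 6.7)²) = 21.05 ≈ 21.05 km. ✓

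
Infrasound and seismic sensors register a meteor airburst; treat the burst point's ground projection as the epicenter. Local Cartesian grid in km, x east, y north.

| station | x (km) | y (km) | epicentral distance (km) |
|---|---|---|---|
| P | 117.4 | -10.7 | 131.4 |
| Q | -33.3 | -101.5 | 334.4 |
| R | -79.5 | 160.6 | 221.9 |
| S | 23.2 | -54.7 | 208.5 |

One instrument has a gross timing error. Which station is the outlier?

Solve using three stations at a time. Using P, R, S (subtract circle equations pairwise → linear system) gives (x, y) ≈ (138.5, 119.1).
Distances from that point to each station vs reported:
  P: calculated 131.5 vs reported 131.4 → residual 0.1 km
  Q: calculated 279.6 vs reported 334.4 → residual 54.8 km
  R: calculated 221.9 vs reported 221.9 → residual 0.0 km
  S: calculated 208.5 vs reported 208.5 → residual 0.0 km
P, R, S are mutually consistent (residuals ≈ 0); Q is off by 54.8 km.

Q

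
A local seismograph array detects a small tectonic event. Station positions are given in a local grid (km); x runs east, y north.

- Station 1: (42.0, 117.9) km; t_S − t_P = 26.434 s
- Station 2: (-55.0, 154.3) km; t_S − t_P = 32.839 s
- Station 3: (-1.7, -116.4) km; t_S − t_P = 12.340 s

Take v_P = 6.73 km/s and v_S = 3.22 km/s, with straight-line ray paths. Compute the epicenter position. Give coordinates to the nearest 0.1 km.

1.9 km east, -40.3 km north

Distance from S−P lag: d = Δt · v_P v_S / (v_P − v_S) = Δt · (6.73·3.22)/(6.73−3.22) ≈ 6.1740·Δt.
So d_Station 1 = 163.20, d_Station 2 = 202.75, d_Station 3 = 76.19 km.
Circle about each station: (x − 42.0)² + (y − 117.9)² = 163.20²; (x + 55.0)² + (y − 154.3)² = 202.75²; (x + 1.7)² + (y + 116.4)² = 76.19².
Subtracting the Station 1 equation from the Station 2 and Station 3 equations removes the quadratic terms:
-194.0 x + 72.8 y = -3304.24
-87.4 x − 468.6 y = 18716.76
Solving the 2×2 system: x ≈ 1.9, y ≈ -40.3 km.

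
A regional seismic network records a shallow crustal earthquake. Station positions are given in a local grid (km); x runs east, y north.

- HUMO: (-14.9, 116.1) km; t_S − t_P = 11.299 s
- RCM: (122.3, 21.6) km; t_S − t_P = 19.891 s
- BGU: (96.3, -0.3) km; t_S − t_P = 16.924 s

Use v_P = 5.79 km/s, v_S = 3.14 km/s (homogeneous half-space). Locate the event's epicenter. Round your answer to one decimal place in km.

Distance from S−P lag: d = Δt · v_P v_S / (v_P − v_S) = Δt · (5.79·3.14)/(5.79−3.14) ≈ 6.8606·Δt.
So d_HUMO = 77.52, d_RCM = 136.46, d_BGU = 116.11 km.
Circle about each station: (x + 14.9)² + (y − 116.1)² = 77.52²; (x − 122.3)² + (y − 21.6)² = 136.46²; (x − 96.3)² + (y + 0.3)² = 116.11².
Subtracting pairs of circle equations eliminates x²+y² and gives linear equations (the radical axes):
274.4 x − 189.0 y = -10889.35
222.4 x − 232.8 y = -11899.62
Solving the 2×2 system: x ≈ -13.1, y ≈ 38.6 km.
Check against HUMO (with the unrounded x, y): √((x + 14.9)²+(y − 116.1)²) = 77.51 ≈ 77.52 km. ✓

(-13.1, 38.6)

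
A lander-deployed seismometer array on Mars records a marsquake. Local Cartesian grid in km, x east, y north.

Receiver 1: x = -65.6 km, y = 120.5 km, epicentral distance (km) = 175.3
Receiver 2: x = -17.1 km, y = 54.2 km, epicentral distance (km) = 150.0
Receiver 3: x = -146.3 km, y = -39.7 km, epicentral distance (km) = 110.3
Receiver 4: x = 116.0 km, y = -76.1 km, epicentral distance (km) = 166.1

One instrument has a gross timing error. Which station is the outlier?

Receiver 1

Solve using three stations at a time. Using Receiver 2, Receiver 3, Receiver 4 (subtract circle equations pairwise → linear system) gives (x, y) ≈ (-49.3, -92.3).
Distances from that point to each station vs reported:
  Receiver 1: calculated 213.4 vs reported 175.3 → residual 38.1 km
  Receiver 2: calculated 150.0 vs reported 150.0 → residual 0.0 km
  Receiver 3: calculated 110.3 vs reported 110.3 → residual 0.0 km
  Receiver 4: calculated 166.1 vs reported 166.1 → residual 0.0 km
Receiver 2, Receiver 3, Receiver 4 are mutually consistent (residuals ≈ 0); Receiver 1 is off by 38.1 km.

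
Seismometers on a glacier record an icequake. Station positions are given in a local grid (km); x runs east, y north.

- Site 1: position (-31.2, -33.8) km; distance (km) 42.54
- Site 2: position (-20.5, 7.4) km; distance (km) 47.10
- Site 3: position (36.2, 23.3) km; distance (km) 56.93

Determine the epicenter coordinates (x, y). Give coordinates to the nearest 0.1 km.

Circle about each station: (x + 31.2)² + (y + 33.8)² = 42.54²; (x + 20.5)² + (y − 7.4)² = 47.10²; (x − 36.2)² + (y − 23.3)² = 56.93².
Subtracting pairs of circle equations eliminates x²+y² and gives linear equations (the radical axes):
21.4 x + 82.4 y = -2049.63
134.8 x + 114.2 y = -1693.92
Solving the 2×2 system: x ≈ 10.9, y ≈ -27.7 km.
Check against Site 1 (with the unrounded x, y): √((x + 31.2)²+(y + 33.8)²) = 42.54 ≈ 42.54 km. ✓

x ≈ 10.9 km, y ≈ -27.7 km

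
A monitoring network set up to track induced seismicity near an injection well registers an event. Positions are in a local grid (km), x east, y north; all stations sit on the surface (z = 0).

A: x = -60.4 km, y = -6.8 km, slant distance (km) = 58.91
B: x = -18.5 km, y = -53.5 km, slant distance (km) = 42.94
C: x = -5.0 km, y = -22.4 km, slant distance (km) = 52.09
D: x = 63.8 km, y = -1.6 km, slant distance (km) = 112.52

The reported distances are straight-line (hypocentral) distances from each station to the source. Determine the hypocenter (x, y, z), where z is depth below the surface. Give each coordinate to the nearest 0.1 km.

Each station gives a sphere (x−x_i)² + (y−y_i)² + z² = d_i² (stations at z=0).
Subtracting the A sphere from B and C: z² cancels, leaving linear equations in x and y:
83.8 x − 93.4 y = 1136.64
110.8 x − 31.2 y = -2410.62
Solving: x ≈ -33.697, y ≈ -42.403 km (keep extra digits for the depth step; rounded: -33.7, -42.4).
Then from the A sphere: z² = 58.91² − (x + 60.4)² − (y + 6.8)² with x = -33.697, y = -42.403, so z ≈ 38.597 ≈ 38.6 km.

x ≈ -33.7 km, y ≈ -42.4 km, depth ≈ 38.6 km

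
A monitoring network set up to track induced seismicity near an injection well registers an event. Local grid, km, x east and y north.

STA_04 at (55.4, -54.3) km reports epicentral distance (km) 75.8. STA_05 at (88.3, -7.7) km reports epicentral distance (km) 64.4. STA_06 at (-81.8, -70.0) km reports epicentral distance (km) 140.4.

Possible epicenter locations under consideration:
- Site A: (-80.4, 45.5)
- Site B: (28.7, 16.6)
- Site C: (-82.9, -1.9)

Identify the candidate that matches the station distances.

Site B

For each candidate, compare |candidate − station| to the reported distance:
Site A: residuals STA_04 92.7, STA_05 112.5, STA_06 24.9 → max 112.5 km
Site B: residuals STA_04 0.0, STA_05 0.0, STA_06 0.0 → max 0.0 km
Site C: residuals STA_04 72.1, STA_05 106.9, STA_06 72.3 → max 106.9 km
Only Site B has all residuals ≈ 0.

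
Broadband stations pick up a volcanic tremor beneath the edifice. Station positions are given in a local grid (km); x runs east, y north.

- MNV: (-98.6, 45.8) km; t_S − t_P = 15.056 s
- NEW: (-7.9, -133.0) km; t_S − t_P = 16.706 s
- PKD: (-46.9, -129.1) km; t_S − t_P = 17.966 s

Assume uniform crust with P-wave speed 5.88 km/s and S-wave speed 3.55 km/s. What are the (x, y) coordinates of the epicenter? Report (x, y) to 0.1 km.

Distance from S−P lag: d = Δt · v_P v_S / (v_P − v_S) = Δt · (5.88·3.55)/(5.88−3.55) ≈ 8.9588·Δt.
So d_MNV = 134.88, d_NEW = 149.67, d_PKD = 160.95 km.
Circle about each station: (x + 98.6)² + (y − 45.8)² = 134.88²; (x + 7.9)² + (y + 133.0)² = 149.67²; (x + 46.9)² + (y + 129.1)² = 160.95².
Subtracting the MNV equation from the NEW and PKD equations removes the quadratic terms:
181.4 x − 357.6 y = 1723.32
103.4 x − 349.8 y = -665.47
Solving the 2×2 system: x ≈ 31.8, y ≈ 11.3 km.

x ≈ 31.8 km, y ≈ 11.3 km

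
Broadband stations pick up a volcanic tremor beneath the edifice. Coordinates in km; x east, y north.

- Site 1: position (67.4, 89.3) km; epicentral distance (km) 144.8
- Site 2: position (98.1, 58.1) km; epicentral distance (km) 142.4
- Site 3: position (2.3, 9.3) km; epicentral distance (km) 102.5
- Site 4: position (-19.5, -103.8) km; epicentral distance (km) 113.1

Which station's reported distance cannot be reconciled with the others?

Site 2

Solve using three stations at a time. Using Site 1, Site 3, Site 4 (subtract circle equations pairwise → linear system) gives (x, y) ≈ (82.3, -54.7).
Distances from that point to each station vs reported:
  Site 1: calculated 144.7 vs reported 144.8 → residual 0.1 km
  Site 2: calculated 113.9 vs reported 142.4 → residual 28.5 km
  Site 3: calculated 102.4 vs reported 102.5 → residual 0.1 km
  Site 4: calculated 113.0 vs reported 113.1 → residual 0.1 km
Site 1, Site 3, Site 4 are mutually consistent (residuals ≈ 0); Site 2 is off by 28.5 km.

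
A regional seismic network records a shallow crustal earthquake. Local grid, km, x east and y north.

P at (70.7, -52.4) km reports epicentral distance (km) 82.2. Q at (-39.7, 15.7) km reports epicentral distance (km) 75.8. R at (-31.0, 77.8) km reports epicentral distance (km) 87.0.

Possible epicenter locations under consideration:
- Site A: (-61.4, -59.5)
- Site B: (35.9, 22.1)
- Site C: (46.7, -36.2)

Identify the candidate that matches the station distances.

For each candidate, compare |candidate − station| to the reported distance:
Site A: residuals P 50.1, Q 2.5, R 53.6 → max 53.6 km
Site B: residuals P 0.0, Q 0.1, R 0.1 → max 0.1 km
Site C: residuals P 53.2, Q 25.0, R 51.0 → max 53.2 km
Only Site B has all residuals ≈ 0.

Site B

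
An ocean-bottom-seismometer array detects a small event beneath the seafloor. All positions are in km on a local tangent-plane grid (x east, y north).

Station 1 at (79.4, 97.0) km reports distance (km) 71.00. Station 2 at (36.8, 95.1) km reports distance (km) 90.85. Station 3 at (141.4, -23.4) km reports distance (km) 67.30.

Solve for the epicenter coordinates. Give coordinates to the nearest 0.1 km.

Circle about each station: (x − 79.4)² + (y − 97.0)² = 71.00²; (x − 36.8)² + (y − 95.1)² = 90.85²; (x − 141.4)² + (y + 23.4)² = 67.30².
Subtracting pairs of circle equations eliminates x²+y² and gives linear equations (the radical axes):
-85.2 x − 3.8 y = -8527.83
124.0 x − 240.8 y = 5339.87
Solving the 2×2 system: x ≈ 98.8, y ≈ 28.7 km.
Check against Station 1 (with the unrounded x, y): √((x − 79.4)²+(y − 97.0)²) = 71.00 ≈ 71.00 km. ✓

(98.8, 28.7)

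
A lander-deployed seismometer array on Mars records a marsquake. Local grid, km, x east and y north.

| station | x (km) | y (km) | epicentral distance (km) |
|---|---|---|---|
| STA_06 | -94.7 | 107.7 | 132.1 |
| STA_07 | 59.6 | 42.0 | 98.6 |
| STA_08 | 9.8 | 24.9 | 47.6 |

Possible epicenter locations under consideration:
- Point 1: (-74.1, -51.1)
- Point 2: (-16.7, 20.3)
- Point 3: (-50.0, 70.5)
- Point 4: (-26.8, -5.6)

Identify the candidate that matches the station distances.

Point 4

For each candidate, compare |candidate − station| to the reported distance:
Point 1: residuals STA_06 28.0, STA_07 64.3, STA_08 65.6 → max 65.6 km
Point 2: residuals STA_06 15.0, STA_07 19.3, STA_08 20.7 → max 20.7 km
Point 3: residuals STA_06 73.9, STA_07 14.6, STA_08 27.6 → max 73.9 km
Point 4: residuals STA_06 0.0, STA_07 0.0, STA_08 0.0 → max 0.0 km
Only Point 4 has all residuals ≈ 0.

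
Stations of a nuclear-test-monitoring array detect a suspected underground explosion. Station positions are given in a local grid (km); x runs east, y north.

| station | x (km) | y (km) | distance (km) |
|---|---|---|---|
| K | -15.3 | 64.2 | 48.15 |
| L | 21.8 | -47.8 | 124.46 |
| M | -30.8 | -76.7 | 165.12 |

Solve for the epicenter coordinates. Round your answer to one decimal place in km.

31.3 km east, 76.3 km north

Circle about each station: (x + 15.3)² + (y − 64.2)² = 48.15²; (x − 21.8)² + (y + 47.8)² = 124.46²; (x + 30.8)² + (y + 76.7)² = 165.12².
Subtracting the K equation from the L and M equations removes the quadratic terms:
74.2 x − 224.0 y = -14767.52
-31.0 x − 281.8 y = -22470.39
Solving the 2×2 system: x ≈ 31.3, y ≈ 76.3 km.
Check against K (with the unrounded x, y): √((x + 15.3)²+(y − 64.2)²) = 48.15 ≈ 48.15 km. ✓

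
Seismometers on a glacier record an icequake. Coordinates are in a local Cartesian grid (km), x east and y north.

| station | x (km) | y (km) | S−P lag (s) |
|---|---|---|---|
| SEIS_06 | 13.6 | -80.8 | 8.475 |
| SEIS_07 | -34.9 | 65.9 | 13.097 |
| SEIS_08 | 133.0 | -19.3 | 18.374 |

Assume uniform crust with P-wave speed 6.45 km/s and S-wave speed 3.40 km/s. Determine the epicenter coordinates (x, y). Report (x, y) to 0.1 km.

Distance from S−P lag: d = Δt · v_P v_S / (v_P − v_S) = Δt · (6.45·3.40)/(6.45−3.40) ≈ 7.1902·Δt.
So d_SEIS_06 = 60.94, d_SEIS_07 = 94.17, d_SEIS_08 = 132.11 km.
Circle about each station: (x − 13.6)² + (y + 80.8)² = 60.94²; (x + 34.9)² + (y − 65.9)² = 94.17²; (x − 133.0)² + (y + 19.3)² = 132.11².
Subtracting the SEIS_06 equation from the SEIS_07 and SEIS_08 equations removes the quadratic terms:
-97.0 x + 293.4 y = -6307.09
238.8 x + 123.0 y = -2391.48
Solving the 2×2 system: x ≈ 0.9, y ≈ -21.2 km.

(0.9, -21.2)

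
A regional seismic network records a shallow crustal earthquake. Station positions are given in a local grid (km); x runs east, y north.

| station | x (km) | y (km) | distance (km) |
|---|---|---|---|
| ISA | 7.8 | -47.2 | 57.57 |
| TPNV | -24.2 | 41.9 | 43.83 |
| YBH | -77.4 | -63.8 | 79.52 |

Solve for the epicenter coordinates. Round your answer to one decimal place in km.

-27.6 km east, -1.8 km north

Circle about each station: (x − 7.8)² + (y + 47.2)² = 57.57²; (x + 24.2)² + (y − 41.9)² = 43.83²; (x + 77.4)² + (y + 63.8)² = 79.52².
Subtracting the ISA equation from the TPNV and YBH equations removes the quadratic terms:
-64.0 x + 178.2 y = 1445.81
-170.4 x − 33.2 y = 4763.39
Solving the 2×2 system: x ≈ -27.6, y ≈ -1.8 km.
Check against ISA (with the unrounded x, y): √((x − 7.8)²+(y + 47.2)²) = 57.57 ≈ 57.57 km. ✓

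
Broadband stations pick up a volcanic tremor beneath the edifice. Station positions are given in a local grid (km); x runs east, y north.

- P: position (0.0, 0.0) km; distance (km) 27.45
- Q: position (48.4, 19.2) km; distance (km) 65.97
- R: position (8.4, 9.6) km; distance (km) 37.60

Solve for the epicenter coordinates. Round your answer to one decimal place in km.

Circle about each station: x² + y² = 27.45²; (x − 48.4)² + (y − 19.2)² = 65.97²; (x − 8.4)² + (y − 9.6)² = 37.60².
Subtracting pairs of circle equations eliminates x²+y² and gives linear equations (the radical axes):
96.8 x + 38.4 y = -887.34
16.8 x + 19.2 y = -497.54
Solving the 2×2 system: x ≈ 1.7, y ≈ -27.4 km.

(1.7, -27.4)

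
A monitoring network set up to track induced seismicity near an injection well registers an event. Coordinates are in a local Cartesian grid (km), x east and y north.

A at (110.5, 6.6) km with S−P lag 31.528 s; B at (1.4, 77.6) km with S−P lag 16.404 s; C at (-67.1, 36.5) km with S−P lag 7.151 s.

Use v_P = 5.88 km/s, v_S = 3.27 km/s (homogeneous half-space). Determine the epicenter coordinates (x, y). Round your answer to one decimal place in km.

-117.0 km east, 53.4 km north

Distance from S−P lag: d = Δt · v_P v_S / (v_P − v_S) = Δt · (5.88·3.27)/(5.88−3.27) ≈ 7.3669·Δt.
So d_A = 232.26, d_B = 120.85, d_C = 52.68 km.
Circle about each station: (x − 110.5)² + (y − 6.6)² = 232.26²; (x − 1.4)² + (y − 77.6)² = 120.85²; (x + 67.1)² + (y − 36.5)² = 52.68².
Subtracting pairs of circle equations eliminates x²+y² and gives linear equations (the radical axes):
-218.2 x + 142.0 y = 33109.90
-355.2 x + 59.8 y = 44750.38
Solving the 2×2 system: x ≈ -117.0, y ≈ 53.4 km.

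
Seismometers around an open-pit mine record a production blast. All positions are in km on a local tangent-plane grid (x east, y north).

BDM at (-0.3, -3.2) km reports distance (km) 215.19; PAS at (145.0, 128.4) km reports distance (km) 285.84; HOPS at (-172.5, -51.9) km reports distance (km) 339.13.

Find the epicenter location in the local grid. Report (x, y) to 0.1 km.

Circle about each station: (x + 0.3)² + (y + 3.2)² = 215.19²; (x − 145.0)² + (y − 128.4)² = 285.84²; (x + 172.5)² + (y + 51.9)² = 339.13².
Subtracting pairs of circle equations eliminates x²+y² and gives linear equations (the radical axes):
290.6 x + 263.2 y = 2103.46
-344.4 x − 97.4 y = -36262.89
Solving the 2×2 system: x ≈ 149.8, y ≈ -157.4 km.
Check against BDM (with the unrounded x, y): √((x + 0.3)²+(y + 3.2)²) = 215.21 ≈ 215.19 km. ✓

(149.8, -157.4)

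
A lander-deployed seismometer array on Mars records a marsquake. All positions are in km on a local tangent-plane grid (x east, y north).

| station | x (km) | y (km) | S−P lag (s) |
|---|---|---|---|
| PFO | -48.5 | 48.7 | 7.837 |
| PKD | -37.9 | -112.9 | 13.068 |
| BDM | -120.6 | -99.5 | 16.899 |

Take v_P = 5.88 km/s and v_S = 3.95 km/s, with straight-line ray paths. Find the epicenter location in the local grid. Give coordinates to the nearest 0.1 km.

x ≈ 42.1 km, y ≈ 22.5 km

Distance from S−P lag: d = Δt · v_P v_S / (v_P − v_S) = Δt · (5.88·3.95)/(5.88−3.95) ≈ 12.0342·Δt.
So d_PFO = 94.31, d_PKD = 157.26, d_BDM = 203.37 km.
Circle about each station: (x + 48.5)² + (y − 48.7)² = 94.31²; (x + 37.9)² + (y + 112.9)² = 157.26²; (x + 120.6)² + (y + 99.5)² = 203.37².
Subtracting the PFO equation from the PKD and BDM equations removes the quadratic terms:
21.2 x − 323.2 y = -6377.45
-144.2 x − 296.4 y = -12744.31
Solving the 2×2 system: x ≈ 42.1, y ≈ 22.5 km.
Check against PFO (with the unrounded x, y): √((x + 48.5)²+(y − 48.7)²) = 94.35 ≈ 94.31 km. ✓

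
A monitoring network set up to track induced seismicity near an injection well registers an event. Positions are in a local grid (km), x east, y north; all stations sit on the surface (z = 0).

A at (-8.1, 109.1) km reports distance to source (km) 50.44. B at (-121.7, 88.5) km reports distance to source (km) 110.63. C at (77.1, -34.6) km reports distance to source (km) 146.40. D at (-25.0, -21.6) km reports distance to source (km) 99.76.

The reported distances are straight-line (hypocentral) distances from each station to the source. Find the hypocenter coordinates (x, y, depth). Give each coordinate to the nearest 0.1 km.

(-17.4, 72.2, 33.1)

Each station gives a sphere (x−x_i)² + (y−y_i)² + z² = d_i² (stations at z=0).
Subtracting the A sphere from B and C: z² cancels, leaving linear equations in x and y:
-227.2 x − 41.2 y = 979.92
170.4 x − 287.4 y = -23715.62
Solving: x ≈ -17.405, y ≈ 72.198 km (keep extra digits for the depth step; rounded: -17.4, 72.2).
Then from the A sphere: z² = 50.44² − (x + 8.1)² − (y − 109.1)² with x = -17.405, y = 72.198, so z ≈ 33.104 ≈ 33.1 km.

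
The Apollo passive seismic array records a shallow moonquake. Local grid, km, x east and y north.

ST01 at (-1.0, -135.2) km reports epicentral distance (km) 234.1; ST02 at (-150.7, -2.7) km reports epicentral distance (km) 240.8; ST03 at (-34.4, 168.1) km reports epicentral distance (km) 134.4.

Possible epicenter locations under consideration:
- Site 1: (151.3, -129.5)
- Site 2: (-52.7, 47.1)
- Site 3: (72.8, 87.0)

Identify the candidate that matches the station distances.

Site 3

For each candidate, compare |candidate − station| to the reported distance:
Site 1: residuals ST01 81.7, ST02 86.7, ST03 216.4 → max 216.4 km
Site 2: residuals ST01 44.6, ST02 130.9, ST03 12.0 → max 130.9 km
Site 3: residuals ST01 0.0, ST02 0.0, ST03 0.0 → max 0.0 km
Only Site 3 has all residuals ≈ 0.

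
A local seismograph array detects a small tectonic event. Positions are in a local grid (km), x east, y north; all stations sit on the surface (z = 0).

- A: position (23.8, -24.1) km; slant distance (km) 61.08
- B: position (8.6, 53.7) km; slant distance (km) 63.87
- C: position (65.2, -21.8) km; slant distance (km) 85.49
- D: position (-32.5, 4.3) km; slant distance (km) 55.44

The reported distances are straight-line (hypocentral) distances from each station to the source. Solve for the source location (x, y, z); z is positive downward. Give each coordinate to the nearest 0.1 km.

x ≈ -0.5 km, y ≈ 9.3 km, depth ≈ 45.0 km

Each station gives a sphere (x−x_i)² + (y−y_i)² + z² = d_i² (stations at z=0).
Subtracting the A sphere from B and C: z² cancels, leaving linear equations in x and y:
-30.4 x + 155.6 y = 1461.79
82.8 x + 4.6 y = 1.26
Solving: x ≈ -0.501, y ≈ 9.297 km (keep extra digits for the depth step; rounded: -0.5, 9.3).
Then from the A sphere: z² = 61.08² − (x − 23.8)² − (y + 24.1)² with x = -0.501, y = 9.297, so z ≈ 44.999 ≈ 45.0 km.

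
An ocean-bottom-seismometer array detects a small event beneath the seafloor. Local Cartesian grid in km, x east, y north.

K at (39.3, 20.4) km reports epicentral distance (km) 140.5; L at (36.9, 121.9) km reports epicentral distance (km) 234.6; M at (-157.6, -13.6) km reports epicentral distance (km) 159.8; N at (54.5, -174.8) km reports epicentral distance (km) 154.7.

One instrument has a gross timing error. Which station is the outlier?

Solve using three stations at a time. Using K, L, M (subtract circle equations pairwise → linear system) gives (x, y) ≈ (-25.8, -104.2).
Distances from that point to each station vs reported:
  K: calculated 140.6 vs reported 140.5 → residual 0.1 km
  L: calculated 234.7 vs reported 234.6 → residual 0.1 km
  M: calculated 159.9 vs reported 159.8 → residual 0.1 km
  N: calculated 106.9 vs reported 154.7 → residual 47.8 km
K, L, M are mutually consistent (residuals ≈ 0); N is off by 47.8 km.

N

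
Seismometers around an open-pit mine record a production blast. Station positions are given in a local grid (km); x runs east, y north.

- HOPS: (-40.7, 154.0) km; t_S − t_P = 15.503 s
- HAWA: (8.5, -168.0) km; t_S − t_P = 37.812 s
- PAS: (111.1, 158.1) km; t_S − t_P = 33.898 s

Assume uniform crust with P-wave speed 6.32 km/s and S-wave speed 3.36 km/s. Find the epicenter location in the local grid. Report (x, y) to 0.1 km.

Distance from S−P lag: d = Δt · v_P v_S / (v_P − v_S) = Δt · (6.32·3.36)/(6.32−3.36) ≈ 7.1741·Δt.
So d_HOPS = 111.22, d_HAWA = 271.27, d_PAS = 243.19 km.
Circle about each station: (x + 40.7)² + (y − 154.0)² = 111.22²; (x − 8.5)² + (y + 168.0)² = 271.27²; (x − 111.1)² + (y − 158.1)² = 243.19².
Subtracting pairs of circle equations eliminates x²+y² and gives linear equations (the radical axes):
98.4 x − 644.0 y = -58293.76
303.6 x + 8.2 y = -34805.16
Solving the 2×2 system: x ≈ -116.6, y ≈ 72.7 km.

(-116.6, 72.7)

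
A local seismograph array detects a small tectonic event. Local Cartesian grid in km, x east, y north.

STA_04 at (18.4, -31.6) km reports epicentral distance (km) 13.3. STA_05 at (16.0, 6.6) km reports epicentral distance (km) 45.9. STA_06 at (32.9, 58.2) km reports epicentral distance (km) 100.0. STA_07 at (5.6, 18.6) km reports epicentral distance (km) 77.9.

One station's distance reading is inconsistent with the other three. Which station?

STA_07

Solve using three stations at a time. Using STA_04, STA_05, STA_06 (subtract circle equations pairwise → linear system) gives (x, y) ≈ (7.1, -38.4).
Distances from that point to each station vs reported:
  STA_04: calculated 13.2 vs reported 13.3 → residual 0.1 km
  STA_05: calculated 45.9 vs reported 45.9 → residual 0.0 km
  STA_06: calculated 100.0 vs reported 100.0 → residual 0.0 km
  STA_07: calculated 57.0 vs reported 77.9 → residual 20.9 km
STA_04, STA_05, STA_06 are mutually consistent (residuals ≈ 0); STA_07 is off by 20.9 km.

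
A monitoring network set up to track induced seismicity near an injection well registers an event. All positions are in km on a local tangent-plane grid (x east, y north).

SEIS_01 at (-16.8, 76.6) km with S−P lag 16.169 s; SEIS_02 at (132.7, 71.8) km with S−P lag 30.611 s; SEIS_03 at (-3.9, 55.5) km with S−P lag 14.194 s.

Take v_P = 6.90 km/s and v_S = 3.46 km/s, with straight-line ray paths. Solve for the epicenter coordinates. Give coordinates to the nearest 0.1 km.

x ≈ -54.2 km, y ≈ -29.2 km

Distance from S−P lag: d = Δt · v_P v_S / (v_P − v_S) = Δt · (6.90·3.46)/(6.90−3.46) ≈ 6.9401·Δt.
So d_SEIS_01 = 112.21, d_SEIS_02 = 212.44, d_SEIS_03 = 98.51 km.
Circle about each station: (x + 16.8)² + (y − 76.6)² = 112.21²; (x − 132.7)² + (y − 71.8)² = 212.44²; (x + 3.9)² + (y − 55.5)² = 98.51².
Subtracting the SEIS_01 equation from the SEIS_02 and SEIS_03 equations removes the quadratic terms:
299.0 x − 9.6 y = -15924.94
25.8 x − 42.2 y = -167.48
Solving the 2×2 system: x ≈ -54.2, y ≈ -29.2 km.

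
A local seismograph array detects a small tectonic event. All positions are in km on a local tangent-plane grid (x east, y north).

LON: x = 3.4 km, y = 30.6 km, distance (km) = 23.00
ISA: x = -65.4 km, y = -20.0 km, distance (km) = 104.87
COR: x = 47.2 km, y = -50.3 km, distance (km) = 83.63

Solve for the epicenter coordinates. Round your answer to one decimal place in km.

26.4 km east, 30.7 km north

Circle about each station: (x − 3.4)² + (y − 30.6)² = 23.00²; (x + 65.4)² + (y + 20.0)² = 104.87²; (x − 47.2)² + (y + 50.3)² = 83.63².
Subtracting pairs of circle equations eliminates x²+y² and gives linear equations (the radical axes):
-137.6 x − 101.2 y = -6739.48
87.6 x − 161.8 y = -2654.97
Solving the 2×2 system: x ≈ 26.4, y ≈ 30.7 km.
Check against LON (with the unrounded x, y): √((x − 3.4)²+(y − 30.6)²) = 23.00 ≈ 23.00 km. ✓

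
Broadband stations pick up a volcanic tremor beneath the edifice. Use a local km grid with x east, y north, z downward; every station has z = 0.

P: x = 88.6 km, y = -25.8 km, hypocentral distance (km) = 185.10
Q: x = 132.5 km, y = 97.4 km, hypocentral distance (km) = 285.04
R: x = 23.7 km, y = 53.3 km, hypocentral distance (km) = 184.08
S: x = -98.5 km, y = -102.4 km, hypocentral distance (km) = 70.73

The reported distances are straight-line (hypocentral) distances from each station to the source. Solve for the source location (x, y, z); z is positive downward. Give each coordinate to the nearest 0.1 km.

Each station gives a sphere (x−x_i)² + (y−y_i)² + z² = d_i² (stations at z=0).
Subtracting the P sphere from Q and R: z² cancels, leaving linear equations in x and y:
87.8 x + 246.4 y = -28458.38
-129.8 x + 158.2 y = -4736.46
Solving: x ≈ -72.702, y ≈ -89.591 km (keep extra digits for the depth step; rounded: -72.7, -89.6).
Then from the P sphere: z² = 185.10² − (x − 88.6)² − (y + 25.8)² with x = -72.702, y = -89.591, so z ≈ 64.609 ≈ 64.6 km.
Check against S (with the unrounded solution): distance 70.74 ≈ 70.73 km. ✓

(-72.7, -89.6, 64.6)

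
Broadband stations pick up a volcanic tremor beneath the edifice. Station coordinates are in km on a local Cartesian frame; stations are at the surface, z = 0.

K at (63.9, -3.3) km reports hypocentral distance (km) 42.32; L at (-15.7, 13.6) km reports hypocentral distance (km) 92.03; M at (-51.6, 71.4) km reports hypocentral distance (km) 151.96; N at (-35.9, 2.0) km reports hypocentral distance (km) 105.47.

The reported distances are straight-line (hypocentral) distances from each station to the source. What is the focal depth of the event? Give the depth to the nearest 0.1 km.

Each station gives a sphere (x−x_i)² + (y−y_i)² + z² = d_i² (stations at z=0).
Subtracting the K sphere from L and M: z² cancels, leaving linear equations in x and y:
-159.2 x + 33.8 y = -10341.19
-231.0 x + 149.4 y = -17634.44
Solving: x ≈ 59.395, y ≈ -26.200 km (keep extra digits for the depth step; rounded: 59.4, -26.2).
Then from the K sphere: z² = 42.32² − (x − 63.9)² − (y + 3.3)² with x = 59.395, y = -26.200, so z ≈ 35.303 ≈ 35.3 km.
Check against N (with the unrounded solution): distance 105.46 ≈ 105.47 km. ✓

depth ≈ 35.3 km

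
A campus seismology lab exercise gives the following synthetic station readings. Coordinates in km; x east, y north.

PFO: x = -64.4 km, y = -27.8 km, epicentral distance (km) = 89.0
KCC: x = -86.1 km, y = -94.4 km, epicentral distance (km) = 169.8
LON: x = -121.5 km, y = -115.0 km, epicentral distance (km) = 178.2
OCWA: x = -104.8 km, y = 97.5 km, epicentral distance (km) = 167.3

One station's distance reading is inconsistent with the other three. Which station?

KCC

Solve using three stations at a time. Using PFO, LON, OCWA (subtract circle equations pairwise → linear system) gives (x, y) ≈ (22.9, -10.6).
Distances from that point to each station vs reported:
  PFO: calculated 89.0 vs reported 89.0 → residual 0.0 km
  KCC: calculated 137.5 vs reported 169.8 → residual 32.3 km
  LON: calculated 178.2 vs reported 178.2 → residual 0.0 km
  OCWA: calculated 167.3 vs reported 167.3 → residual 0.0 km
PFO, LON, OCWA are mutually consistent (residuals ≈ 0); KCC is off by 32.3 km.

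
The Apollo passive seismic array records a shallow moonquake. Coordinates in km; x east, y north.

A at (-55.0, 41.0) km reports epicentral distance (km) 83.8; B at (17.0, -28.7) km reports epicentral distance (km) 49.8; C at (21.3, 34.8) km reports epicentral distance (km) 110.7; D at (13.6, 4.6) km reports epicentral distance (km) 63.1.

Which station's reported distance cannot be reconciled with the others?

Solve using three stations at a time. Using A, B, D (subtract circle equations pairwise → linear system) gives (x, y) ≈ (-31.5, -39.4).
Distances from that point to each station vs reported:
  A: calculated 83.7 vs reported 83.8 → residual 0.1 km
  B: calculated 49.7 vs reported 49.8 → residual 0.1 km
  C: calculated 91.1 vs reported 110.7 → residual 19.6 km
  D: calculated 63.0 vs reported 63.1 → residual 0.1 km
A, B, D are mutually consistent (residuals ≈ 0); C is off by 19.6 km.

C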